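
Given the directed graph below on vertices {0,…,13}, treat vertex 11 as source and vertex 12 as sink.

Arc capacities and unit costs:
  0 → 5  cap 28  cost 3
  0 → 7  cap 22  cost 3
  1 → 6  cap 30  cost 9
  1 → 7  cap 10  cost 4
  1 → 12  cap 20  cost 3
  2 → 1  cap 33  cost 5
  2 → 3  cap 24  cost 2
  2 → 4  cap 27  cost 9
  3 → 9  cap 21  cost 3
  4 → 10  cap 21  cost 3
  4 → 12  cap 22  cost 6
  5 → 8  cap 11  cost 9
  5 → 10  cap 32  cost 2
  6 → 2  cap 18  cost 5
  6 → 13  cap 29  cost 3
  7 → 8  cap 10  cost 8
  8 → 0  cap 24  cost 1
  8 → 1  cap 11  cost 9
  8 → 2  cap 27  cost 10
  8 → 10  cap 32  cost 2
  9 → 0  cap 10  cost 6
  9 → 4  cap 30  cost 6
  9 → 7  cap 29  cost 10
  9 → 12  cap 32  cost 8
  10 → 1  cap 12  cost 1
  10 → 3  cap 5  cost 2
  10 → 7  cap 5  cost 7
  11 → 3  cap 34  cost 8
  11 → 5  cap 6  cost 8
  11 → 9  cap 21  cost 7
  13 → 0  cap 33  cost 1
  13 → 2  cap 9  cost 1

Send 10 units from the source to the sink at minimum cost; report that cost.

shortest-cost path #1: 11→5→10→1→12 push 6 @ unit cost 14 (adds 84)
shortest-cost path #2: 11→9→12 push 4 @ unit cost 15 (adds 60)
total cost = 144

Minimum cost for 10 units: 144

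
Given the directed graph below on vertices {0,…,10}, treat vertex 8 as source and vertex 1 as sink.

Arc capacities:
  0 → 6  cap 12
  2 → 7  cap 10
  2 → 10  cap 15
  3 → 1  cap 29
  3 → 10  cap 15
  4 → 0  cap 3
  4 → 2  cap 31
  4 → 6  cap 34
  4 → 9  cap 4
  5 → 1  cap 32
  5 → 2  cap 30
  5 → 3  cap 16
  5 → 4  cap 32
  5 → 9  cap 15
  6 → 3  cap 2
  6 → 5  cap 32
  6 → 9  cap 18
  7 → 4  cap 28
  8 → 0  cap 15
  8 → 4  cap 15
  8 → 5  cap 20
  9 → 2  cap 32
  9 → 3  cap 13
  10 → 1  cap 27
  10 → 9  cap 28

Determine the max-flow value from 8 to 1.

augment #1: 8→5→1 bottleneck 20, total now 20
augment #2: 8→0→6→3→1 bottleneck 2, total now 22
augment #3: 8→0→6→5→1 bottleneck 10, total now 32
augment #4: 8→4→2→10→1 bottleneck 15, total now 47

Maximum flow value: 47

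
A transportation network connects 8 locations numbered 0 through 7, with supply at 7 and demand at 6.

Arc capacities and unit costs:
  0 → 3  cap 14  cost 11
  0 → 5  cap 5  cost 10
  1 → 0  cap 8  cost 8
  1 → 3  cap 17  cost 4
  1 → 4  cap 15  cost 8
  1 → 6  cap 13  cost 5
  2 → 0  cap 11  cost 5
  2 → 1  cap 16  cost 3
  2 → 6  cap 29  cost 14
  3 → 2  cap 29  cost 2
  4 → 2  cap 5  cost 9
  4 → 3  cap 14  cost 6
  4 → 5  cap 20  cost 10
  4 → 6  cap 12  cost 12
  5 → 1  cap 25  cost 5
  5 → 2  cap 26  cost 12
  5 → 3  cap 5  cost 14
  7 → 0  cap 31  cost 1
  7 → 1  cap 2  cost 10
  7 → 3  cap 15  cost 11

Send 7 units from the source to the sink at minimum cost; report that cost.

Minimum cost for 7 units: 135

shortest-cost path #1: 7→1→6 push 2 @ unit cost 15 (adds 30)
shortest-cost path #2: 7→0→5→1→6 push 5 @ unit cost 21 (adds 105)
total cost = 135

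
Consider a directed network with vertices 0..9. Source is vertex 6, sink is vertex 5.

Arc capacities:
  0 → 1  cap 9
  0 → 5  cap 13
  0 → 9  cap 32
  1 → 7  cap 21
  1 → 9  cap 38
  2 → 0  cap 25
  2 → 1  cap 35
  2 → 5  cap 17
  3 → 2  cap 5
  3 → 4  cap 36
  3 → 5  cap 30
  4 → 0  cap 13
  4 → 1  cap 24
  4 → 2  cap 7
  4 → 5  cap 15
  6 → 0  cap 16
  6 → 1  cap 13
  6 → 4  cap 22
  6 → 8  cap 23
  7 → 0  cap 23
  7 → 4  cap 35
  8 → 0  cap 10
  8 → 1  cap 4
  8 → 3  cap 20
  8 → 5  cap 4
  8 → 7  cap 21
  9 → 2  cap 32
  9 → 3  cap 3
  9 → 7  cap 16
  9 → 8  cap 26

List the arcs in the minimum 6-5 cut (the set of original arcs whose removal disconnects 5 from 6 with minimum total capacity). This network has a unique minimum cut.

augment #1: 6→0→5 push 13
augment #2: 6→4→5 push 15
augment #3: 6→8→5 push 4
augment #4: 6→4→2→5 push 7
augment #5: 6→8→3→5 push 19
augment #6: 6→0→9→2→5 push 3
augment #7: 6→1→9→2→5 push 7
augment #8: 6→1→9→3→5 push 3
augment #9: 6→1→9→8→3→5 push 1
max flow = 72; residual-reachable set from 6 gives S-side
cut edges (S→T): {(0,5), (2,5), (4,5), (8,3), (8,5), (9,3)} total cap 72

Min-cut arcs: {(0,5), (2,5), (4,5), (8,3), (8,5), (9,3)} (total capacity 72)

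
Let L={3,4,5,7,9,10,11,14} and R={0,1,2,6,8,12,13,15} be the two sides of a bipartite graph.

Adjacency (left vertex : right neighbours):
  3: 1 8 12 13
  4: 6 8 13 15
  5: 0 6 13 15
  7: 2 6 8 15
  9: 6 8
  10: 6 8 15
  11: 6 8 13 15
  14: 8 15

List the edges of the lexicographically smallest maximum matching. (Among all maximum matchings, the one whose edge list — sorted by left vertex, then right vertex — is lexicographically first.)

|M| = 7 (so the lex-smallest maximum matching has 7 edges)
process left vertices in ascending order; for each, take the smallest-labelled available neighbour that still permits 7 edges overall, or leave it unmatched if none does
lex-smallest matching: {3-1, 4-6, 5-0, 7-2, 9-8, 10-15, 11-13}

Lex-smallest maximum matching: {(3,1), (4,6), (5,0), (7,2), (9,8), (10,15), (11,13)}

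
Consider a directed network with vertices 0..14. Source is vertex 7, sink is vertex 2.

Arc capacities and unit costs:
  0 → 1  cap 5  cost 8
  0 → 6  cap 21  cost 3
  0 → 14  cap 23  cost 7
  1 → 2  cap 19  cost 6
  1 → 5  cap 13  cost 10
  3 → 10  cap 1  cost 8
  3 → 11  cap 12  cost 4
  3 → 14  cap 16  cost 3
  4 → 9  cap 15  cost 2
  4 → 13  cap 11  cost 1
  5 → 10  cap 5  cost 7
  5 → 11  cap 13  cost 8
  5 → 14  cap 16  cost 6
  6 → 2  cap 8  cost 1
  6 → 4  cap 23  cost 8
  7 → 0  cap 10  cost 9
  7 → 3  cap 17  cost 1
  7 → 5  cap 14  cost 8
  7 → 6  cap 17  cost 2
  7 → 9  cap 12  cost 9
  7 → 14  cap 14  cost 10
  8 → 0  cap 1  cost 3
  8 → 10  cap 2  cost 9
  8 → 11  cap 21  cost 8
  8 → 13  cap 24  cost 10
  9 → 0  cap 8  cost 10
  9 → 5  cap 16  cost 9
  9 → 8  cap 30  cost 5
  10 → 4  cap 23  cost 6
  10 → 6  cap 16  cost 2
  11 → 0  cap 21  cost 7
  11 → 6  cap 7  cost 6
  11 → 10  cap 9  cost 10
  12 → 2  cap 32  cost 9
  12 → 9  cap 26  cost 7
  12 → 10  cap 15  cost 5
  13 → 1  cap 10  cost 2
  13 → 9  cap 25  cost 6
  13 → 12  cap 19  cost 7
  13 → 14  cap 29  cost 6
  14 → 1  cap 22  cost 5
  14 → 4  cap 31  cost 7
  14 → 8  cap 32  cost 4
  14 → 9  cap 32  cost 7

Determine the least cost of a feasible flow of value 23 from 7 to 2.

Minimum cost for 23 units: 249

shortest-cost path #1: 7→6→2 push 8 @ unit cost 3 (adds 24)
shortest-cost path #2: 7→3→14→1→2 push 15 @ unit cost 15 (adds 225)
total cost = 249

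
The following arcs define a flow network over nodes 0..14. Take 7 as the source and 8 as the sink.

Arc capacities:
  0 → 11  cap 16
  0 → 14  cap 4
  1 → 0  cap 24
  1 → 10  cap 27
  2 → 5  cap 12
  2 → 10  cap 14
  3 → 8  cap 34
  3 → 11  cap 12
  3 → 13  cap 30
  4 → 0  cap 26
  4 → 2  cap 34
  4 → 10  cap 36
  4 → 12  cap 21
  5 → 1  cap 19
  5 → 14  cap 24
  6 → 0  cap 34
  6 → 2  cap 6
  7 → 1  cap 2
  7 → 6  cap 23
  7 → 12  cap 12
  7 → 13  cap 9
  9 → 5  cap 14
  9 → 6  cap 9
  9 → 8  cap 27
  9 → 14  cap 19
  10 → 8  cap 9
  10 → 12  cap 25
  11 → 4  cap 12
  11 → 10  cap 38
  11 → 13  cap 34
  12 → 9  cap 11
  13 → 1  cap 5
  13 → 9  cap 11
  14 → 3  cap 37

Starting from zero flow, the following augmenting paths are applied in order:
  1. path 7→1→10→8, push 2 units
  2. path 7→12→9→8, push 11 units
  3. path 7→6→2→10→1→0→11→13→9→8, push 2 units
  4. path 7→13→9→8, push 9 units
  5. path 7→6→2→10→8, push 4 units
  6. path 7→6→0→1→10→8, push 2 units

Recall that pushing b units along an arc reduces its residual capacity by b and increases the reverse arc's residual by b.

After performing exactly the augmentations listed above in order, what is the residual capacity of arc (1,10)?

after path 1 (7→1→10→8, push 2): res(1,10)=25
after path 2 (7→12→9→8, push 11): res(1,10)=25
after path 3 (7→6→2→10→1→0→11→13→9→8, push 2): res(1,10)=27
after path 4 (7→13→9→8, push 9): res(1,10)=27
after path 5 (7→6→2→10→8, push 4): res(1,10)=27
after path 6 (7→6→0→1→10→8, push 2): res(1,10)=25

Residual capacity of (1,10): 25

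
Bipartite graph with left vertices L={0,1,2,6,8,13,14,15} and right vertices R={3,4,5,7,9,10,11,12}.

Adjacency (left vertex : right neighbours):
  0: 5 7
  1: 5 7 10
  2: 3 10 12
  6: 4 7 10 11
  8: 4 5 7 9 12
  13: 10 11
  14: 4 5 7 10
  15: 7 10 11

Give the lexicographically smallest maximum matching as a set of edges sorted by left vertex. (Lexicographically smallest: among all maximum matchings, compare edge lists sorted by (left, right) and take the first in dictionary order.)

|M| = 7 (so the lex-smallest maximum matching has 7 edges)
process left vertices in ascending order; for each, take the smallest-labelled available neighbour that still permits 7 edges overall, or leave it unmatched if none does
lex-smallest matching: {0-5, 1-7, 2-3, 6-4, 8-9, 13-10, 15-11}

Lex-smallest maximum matching: {(0,5), (1,7), (2,3), (6,4), (8,9), (13,10), (15,11)}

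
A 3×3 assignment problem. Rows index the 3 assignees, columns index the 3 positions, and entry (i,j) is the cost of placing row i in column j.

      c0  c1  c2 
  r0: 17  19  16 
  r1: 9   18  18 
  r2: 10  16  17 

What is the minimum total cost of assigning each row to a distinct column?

Minimum assignment cost: 41

optimal assignment: row0→col2 (cost 16), row1→col0 (cost 9), row2→col1 (cost 16)
total = 16 + 9 + 16 = 41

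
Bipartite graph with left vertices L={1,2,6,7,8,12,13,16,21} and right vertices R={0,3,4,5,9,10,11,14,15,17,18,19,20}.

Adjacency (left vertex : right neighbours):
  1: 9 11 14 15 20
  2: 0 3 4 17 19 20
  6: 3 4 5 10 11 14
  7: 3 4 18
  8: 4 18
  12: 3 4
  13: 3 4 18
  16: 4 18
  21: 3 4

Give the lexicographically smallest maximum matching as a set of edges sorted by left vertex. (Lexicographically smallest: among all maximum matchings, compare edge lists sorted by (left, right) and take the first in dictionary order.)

|M| = 6 (so the lex-smallest maximum matching has 6 edges)
process left vertices in ascending order; for each, take the smallest-labelled available neighbour that still permits 6 edges overall, or leave it unmatched if none does
lex-smallest matching: {1-9, 2-0, 6-5, 7-3, 8-4, 13-18}

Lex-smallest maximum matching: {(1,9), (2,0), (6,5), (7,3), (8,4), (13,18)}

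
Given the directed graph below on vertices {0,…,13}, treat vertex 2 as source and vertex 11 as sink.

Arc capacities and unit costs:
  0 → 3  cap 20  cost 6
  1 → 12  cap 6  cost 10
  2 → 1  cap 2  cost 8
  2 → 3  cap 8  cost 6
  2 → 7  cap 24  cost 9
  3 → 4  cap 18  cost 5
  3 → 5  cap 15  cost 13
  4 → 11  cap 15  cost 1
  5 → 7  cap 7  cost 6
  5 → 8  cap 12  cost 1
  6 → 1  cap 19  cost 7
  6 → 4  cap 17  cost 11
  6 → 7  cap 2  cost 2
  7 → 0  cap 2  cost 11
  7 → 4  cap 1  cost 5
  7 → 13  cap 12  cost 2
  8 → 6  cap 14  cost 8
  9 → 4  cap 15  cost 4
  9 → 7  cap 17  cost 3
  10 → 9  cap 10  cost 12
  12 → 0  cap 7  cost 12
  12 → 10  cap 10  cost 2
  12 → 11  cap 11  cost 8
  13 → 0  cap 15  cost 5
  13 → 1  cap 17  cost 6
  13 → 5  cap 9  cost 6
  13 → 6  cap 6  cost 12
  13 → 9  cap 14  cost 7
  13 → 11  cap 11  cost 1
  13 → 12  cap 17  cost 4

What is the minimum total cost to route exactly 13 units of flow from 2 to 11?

Minimum cost for 13 units: 156

shortest-cost path #1: 2→3→4→11 push 8 @ unit cost 12 (adds 96)
shortest-cost path #2: 2→7→13→11 push 5 @ unit cost 12 (adds 60)
total cost = 156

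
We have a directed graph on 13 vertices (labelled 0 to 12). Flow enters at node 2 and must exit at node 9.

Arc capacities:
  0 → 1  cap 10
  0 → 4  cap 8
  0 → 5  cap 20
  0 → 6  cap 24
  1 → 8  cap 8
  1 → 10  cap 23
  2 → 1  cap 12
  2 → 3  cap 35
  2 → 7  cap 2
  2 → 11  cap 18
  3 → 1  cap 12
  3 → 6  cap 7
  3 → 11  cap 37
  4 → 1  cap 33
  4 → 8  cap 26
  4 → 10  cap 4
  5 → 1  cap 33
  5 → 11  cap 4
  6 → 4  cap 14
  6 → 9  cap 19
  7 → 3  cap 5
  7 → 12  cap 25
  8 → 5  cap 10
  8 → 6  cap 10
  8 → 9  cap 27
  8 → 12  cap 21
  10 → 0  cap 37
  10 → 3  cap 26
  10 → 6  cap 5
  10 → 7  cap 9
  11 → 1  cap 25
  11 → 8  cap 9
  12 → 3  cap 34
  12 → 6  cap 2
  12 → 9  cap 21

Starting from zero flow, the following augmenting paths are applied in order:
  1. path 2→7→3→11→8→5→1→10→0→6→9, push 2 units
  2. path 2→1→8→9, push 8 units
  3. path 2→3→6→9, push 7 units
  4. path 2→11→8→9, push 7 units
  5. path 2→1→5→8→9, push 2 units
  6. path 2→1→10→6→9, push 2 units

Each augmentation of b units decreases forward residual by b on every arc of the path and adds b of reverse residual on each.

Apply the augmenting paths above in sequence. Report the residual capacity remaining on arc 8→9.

after path 1 (2→7→3→11→8→5→1→10→0→6→9, push 2): res(8,9)=27
after path 2 (2→1→8→9, push 8): res(8,9)=19
after path 3 (2→3→6→9, push 7): res(8,9)=19
after path 4 (2→11→8→9, push 7): res(8,9)=12
after path 5 (2→1→5→8→9, push 2): res(8,9)=10
after path 6 (2→1→10→6→9, push 2): res(8,9)=10

Residual capacity of (8,9): 10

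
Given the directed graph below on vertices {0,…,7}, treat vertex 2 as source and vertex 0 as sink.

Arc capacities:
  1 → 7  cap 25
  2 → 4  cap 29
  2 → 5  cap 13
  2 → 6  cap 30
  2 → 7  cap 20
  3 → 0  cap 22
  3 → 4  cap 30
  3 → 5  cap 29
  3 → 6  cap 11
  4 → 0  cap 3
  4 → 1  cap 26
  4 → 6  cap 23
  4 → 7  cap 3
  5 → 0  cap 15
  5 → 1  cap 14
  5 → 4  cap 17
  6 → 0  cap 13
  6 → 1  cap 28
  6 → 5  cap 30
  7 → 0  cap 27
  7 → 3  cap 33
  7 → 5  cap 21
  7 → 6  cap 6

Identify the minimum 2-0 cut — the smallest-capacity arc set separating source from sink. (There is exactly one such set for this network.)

Min-cut arcs: {(1,7), (2,7), (4,0), (4,7), (5,0), (6,0)} (total capacity 79)

augment #1: 2→4→0 push 3
augment #2: 2→5→0 push 13
augment #3: 2→6→0 push 13
augment #4: 2→7→0 push 20
augment #5: 2→4→7→0 push 3
augment #6: 2→6→5→0 push 2
augment #7: 2→4→1→7→0 push 4
augment #8: 2→4→1→7→3→0 push 19
augment #9: 2→6→1→7→3→0 push 2
max flow = 79; residual-reachable set from 2 gives S-side
cut edges (S→T): {(1,7), (2,7), (4,0), (4,7), (5,0), (6,0)} total cap 79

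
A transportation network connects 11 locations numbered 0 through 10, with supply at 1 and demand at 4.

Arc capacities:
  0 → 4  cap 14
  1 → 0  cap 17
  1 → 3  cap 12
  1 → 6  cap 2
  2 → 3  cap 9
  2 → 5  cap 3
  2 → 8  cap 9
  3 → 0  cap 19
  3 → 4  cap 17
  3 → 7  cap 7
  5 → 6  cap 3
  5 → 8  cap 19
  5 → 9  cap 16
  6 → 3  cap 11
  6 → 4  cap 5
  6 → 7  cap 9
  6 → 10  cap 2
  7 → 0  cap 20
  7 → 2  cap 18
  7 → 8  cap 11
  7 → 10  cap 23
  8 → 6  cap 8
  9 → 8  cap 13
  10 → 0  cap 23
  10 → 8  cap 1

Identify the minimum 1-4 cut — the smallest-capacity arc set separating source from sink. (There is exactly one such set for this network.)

augment #1: 1→0→4 push 14
augment #2: 1→3→4 push 12
augment #3: 1→6→4 push 2
max flow = 28; residual-reachable set from 1 gives S-side
cut edges (S→T): {(0,4), (1,3), (1,6)} total cap 28

Min-cut arcs: {(0,4), (1,3), (1,6)} (total capacity 28)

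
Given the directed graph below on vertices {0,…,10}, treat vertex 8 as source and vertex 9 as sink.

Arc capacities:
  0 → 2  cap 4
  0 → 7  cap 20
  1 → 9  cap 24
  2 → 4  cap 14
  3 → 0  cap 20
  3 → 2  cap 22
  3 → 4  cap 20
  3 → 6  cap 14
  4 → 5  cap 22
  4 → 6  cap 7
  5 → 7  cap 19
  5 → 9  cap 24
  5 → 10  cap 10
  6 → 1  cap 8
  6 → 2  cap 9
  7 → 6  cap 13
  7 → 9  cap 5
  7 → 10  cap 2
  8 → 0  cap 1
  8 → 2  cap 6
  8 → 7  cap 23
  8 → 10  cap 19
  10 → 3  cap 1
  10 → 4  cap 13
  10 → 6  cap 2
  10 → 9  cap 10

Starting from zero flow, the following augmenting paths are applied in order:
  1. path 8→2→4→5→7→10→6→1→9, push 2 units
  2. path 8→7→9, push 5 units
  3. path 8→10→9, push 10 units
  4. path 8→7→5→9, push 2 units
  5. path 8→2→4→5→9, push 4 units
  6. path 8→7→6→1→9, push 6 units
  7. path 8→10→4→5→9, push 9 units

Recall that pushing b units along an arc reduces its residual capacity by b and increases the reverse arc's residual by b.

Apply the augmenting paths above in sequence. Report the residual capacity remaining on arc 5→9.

Residual capacity of (5,9): 9

after path 1 (8→2→4→5→7→10→6→1→9, push 2): res(5,9)=24
after path 2 (8→7→9, push 5): res(5,9)=24
after path 3 (8→10→9, push 10): res(5,9)=24
after path 4 (8→7→5→9, push 2): res(5,9)=22
after path 5 (8→2→4→5→9, push 4): res(5,9)=18
after path 6 (8→7→6→1→9, push 6): res(5,9)=18
after path 7 (8→10→4→5→9, push 9): res(5,9)=9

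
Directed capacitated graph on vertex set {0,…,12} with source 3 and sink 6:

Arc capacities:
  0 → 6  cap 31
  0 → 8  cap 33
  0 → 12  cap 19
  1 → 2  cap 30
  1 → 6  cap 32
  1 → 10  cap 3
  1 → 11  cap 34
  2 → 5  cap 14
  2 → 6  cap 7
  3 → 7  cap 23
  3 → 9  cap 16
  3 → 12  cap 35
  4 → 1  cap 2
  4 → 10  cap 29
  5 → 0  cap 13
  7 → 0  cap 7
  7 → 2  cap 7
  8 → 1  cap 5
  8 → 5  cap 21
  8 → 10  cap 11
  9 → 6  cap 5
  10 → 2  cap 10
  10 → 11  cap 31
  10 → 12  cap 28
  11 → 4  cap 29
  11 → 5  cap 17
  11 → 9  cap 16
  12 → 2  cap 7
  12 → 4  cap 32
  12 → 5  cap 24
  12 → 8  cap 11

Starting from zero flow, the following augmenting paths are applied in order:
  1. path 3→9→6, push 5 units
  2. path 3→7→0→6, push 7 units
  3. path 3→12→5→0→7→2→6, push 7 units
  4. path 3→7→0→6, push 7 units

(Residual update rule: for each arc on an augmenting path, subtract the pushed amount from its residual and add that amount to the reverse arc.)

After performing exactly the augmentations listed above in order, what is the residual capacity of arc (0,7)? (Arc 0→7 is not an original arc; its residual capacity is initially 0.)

Residual capacity of (0,7): 7

after path 1 (3→9→6, push 5): res(0,7)=0
after path 2 (3→7→0→6, push 7): res(0,7)=7
after path 3 (3→12→5→0→7→2→6, push 7): res(0,7)=0
after path 4 (3→7→0→6, push 7): res(0,7)=7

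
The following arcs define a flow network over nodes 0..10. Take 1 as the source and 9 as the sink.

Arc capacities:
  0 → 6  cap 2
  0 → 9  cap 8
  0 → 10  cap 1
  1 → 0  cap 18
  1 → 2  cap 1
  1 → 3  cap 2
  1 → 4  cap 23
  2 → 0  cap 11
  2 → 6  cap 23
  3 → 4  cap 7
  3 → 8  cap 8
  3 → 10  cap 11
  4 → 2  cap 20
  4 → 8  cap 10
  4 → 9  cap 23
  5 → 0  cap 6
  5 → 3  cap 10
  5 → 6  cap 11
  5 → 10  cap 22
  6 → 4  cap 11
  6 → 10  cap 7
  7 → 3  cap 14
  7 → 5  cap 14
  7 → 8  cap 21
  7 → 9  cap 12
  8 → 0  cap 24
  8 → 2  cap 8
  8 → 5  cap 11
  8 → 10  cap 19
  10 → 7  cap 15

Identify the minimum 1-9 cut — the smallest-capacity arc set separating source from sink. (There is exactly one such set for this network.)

augment #1: 1→0→9 push 8
augment #2: 1→4→9 push 23
augment #3: 1→0→10→7→9 push 1
augment #4: 1→3→10→7→9 push 2
augment #5: 1→0→6→10→7→9 push 2
augment #6: 1→2→6→10→7→9 push 1
max flow = 37; residual-reachable set from 1 gives S-side
cut edges (S→T): {(0,6), (0,9), (0,10), (1,2), (1,3), (1,4)} total cap 37

Min-cut arcs: {(0,6), (0,9), (0,10), (1,2), (1,3), (1,4)} (total capacity 37)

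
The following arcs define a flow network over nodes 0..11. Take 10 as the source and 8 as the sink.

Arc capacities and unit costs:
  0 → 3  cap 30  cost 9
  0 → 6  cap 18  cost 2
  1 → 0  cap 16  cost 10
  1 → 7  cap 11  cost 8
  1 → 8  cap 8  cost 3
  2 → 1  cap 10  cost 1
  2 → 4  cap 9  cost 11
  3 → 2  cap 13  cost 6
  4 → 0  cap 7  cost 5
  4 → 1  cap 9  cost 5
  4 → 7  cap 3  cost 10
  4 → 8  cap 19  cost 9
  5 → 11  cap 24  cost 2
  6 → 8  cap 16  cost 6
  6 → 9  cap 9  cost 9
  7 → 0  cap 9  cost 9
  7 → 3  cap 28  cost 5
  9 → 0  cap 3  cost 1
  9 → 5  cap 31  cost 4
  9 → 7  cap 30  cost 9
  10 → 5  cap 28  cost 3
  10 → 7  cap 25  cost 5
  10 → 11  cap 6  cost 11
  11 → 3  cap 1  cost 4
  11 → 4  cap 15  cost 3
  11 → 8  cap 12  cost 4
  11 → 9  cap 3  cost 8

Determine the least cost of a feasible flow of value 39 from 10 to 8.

Minimum cost for 39 units: 626

shortest-cost path #1: 10→5→11→8 push 12 @ unit cost 9 (adds 108)
shortest-cost path #2: 10→5→11→4→1→8 push 8 @ unit cost 16 (adds 128)
shortest-cost path #3: 10→5→11→4→8 push 4 @ unit cost 17 (adds 68)
shortest-cost path #4: 10→7→3→2→1→4→8 push 8 @ unit cost 21 (adds 168)
shortest-cost path #5: 10→7→0→6→8 push 7 @ unit cost 22 (adds 154)
total cost = 626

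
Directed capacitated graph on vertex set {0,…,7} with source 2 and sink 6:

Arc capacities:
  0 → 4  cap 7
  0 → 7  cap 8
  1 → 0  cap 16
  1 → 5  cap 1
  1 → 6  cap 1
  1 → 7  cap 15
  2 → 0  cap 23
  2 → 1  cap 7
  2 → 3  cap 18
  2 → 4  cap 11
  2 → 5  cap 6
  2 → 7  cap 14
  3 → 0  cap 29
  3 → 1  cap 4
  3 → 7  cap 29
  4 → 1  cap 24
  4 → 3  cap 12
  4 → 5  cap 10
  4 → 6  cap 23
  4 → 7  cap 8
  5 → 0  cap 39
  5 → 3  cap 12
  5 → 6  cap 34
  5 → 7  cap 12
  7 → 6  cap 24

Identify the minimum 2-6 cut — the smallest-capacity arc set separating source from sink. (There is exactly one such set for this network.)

Min-cut arcs: {(0,4), (1,5), (1,6), (2,4), (2,5), (7,6)} (total capacity 50)

augment #1: 2→1→6 push 1
augment #2: 2→4→6 push 11
augment #3: 2→5→6 push 6
augment #4: 2→7→6 push 14
augment #5: 2→0→4→6 push 7
augment #6: 2→0→7→6 push 8
augment #7: 2→1→5→6 push 1
augment #8: 2→1→7→6 push 2
max flow = 50; residual-reachable set from 2 gives S-side
cut edges (S→T): {(0,4), (1,5), (1,6), (2,4), (2,5), (7,6)} total cap 50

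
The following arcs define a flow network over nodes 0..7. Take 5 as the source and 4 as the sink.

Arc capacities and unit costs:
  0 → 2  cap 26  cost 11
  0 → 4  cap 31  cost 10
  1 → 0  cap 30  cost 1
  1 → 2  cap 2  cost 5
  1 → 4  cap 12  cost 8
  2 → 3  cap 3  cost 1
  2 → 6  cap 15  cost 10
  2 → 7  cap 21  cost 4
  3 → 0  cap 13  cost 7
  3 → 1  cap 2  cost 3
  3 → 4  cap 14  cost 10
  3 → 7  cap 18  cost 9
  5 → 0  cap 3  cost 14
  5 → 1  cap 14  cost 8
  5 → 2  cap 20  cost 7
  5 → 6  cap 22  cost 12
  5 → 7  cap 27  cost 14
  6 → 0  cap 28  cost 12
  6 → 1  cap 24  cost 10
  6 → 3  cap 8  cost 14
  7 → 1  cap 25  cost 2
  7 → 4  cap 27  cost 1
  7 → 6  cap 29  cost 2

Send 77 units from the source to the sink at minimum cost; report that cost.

Minimum cost for 77 units: 1610

shortest-cost path #1: 5→2→7→4 push 20 @ unit cost 12 (adds 240)
shortest-cost path #2: 5→7→4 push 7 @ unit cost 15 (adds 105)
shortest-cost path #3: 5→1→4 push 12 @ unit cost 16 (adds 192)
shortest-cost path #4: 5→1→0→4 push 2 @ unit cost 19 (adds 38)
shortest-cost path #5: 5→7→2→3→4 push 3 @ unit cost 21 (adds 63)
shortest-cost path #6: 5→0→4 push 3 @ unit cost 24 (adds 72)
shortest-cost path #7: 5→7→1→0→4 push 17 @ unit cost 27 (adds 459)
shortest-cost path #8: 5→6→1→0→4 push 9 @ unit cost 33 (adds 297)
shortest-cost path #9: 5→6→3→4 push 4 @ unit cost 36 (adds 144)
total cost = 1610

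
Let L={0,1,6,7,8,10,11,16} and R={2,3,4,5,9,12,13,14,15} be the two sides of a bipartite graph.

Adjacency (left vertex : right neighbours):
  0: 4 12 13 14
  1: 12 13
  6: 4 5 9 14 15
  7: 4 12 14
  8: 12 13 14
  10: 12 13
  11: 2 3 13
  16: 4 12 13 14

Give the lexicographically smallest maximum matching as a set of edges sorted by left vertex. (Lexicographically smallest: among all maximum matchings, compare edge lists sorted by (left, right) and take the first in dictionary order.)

|M| = 6 (so the lex-smallest maximum matching has 6 edges)
process left vertices in ascending order; for each, take the smallest-labelled available neighbour that still permits 6 edges overall, or leave it unmatched if none does
lex-smallest matching: {0-4, 1-12, 6-5, 7-14, 8-13, 11-2}

Lex-smallest maximum matching: {(0,4), (1,12), (6,5), (7,14), (8,13), (11,2)}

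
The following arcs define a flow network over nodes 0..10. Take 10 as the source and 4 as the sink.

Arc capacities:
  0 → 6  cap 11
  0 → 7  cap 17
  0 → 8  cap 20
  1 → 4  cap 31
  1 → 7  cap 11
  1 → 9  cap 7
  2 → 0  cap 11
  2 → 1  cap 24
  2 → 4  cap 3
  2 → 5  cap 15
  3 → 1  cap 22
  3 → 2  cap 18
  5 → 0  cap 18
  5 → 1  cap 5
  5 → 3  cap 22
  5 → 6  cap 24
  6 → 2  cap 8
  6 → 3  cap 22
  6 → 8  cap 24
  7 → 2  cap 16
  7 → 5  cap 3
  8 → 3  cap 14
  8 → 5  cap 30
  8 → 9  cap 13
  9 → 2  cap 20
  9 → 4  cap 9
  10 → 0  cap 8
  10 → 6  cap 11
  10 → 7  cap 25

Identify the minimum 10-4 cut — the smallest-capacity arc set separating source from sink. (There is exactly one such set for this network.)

Min-cut arcs: {(7,2), (7,5), (10,0), (10,6)} (total capacity 38)

augment #1: 10→6→2→4 push 3
augment #2: 10→0→8→9→4 push 8
augment #3: 10→6→2→1→4 push 5
augment #4: 10→6→3→1→4 push 3
augment #5: 10→7→2→1→4 push 16
augment #6: 10→7→5→1→4 push 3
max flow = 38; residual-reachable set from 10 gives S-side
cut edges (S→T): {(7,2), (7,5), (10,0), (10,6)} total cap 38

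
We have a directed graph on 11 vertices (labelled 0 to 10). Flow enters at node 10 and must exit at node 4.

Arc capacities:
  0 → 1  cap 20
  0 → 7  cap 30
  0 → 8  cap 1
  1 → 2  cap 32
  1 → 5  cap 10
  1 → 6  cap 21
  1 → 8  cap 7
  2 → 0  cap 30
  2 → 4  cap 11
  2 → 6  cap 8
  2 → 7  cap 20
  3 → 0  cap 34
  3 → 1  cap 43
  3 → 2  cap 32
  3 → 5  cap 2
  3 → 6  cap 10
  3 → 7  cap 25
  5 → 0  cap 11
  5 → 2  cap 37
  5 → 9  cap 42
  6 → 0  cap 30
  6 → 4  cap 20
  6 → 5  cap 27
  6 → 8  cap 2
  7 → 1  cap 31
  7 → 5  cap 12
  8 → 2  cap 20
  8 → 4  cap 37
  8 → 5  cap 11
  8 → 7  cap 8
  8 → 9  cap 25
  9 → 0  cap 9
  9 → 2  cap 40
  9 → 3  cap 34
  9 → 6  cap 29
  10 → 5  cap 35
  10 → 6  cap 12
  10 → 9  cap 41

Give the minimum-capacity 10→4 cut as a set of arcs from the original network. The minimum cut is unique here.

augment #1: 10→6→4 push 12
augment #2: 10→5→2→4 push 11
augment #3: 10→9→6→4 push 8
augment #4: 10→5→0→8→4 push 1
augment #5: 10→9→6→8→4 push 2
augment #6: 10→5→0→1→8→4 push 7
max flow = 41; residual-reachable set from 10 gives S-side
cut edges (S→T): {(0,8), (1,8), (2,4), (6,4), (6,8)} total cap 41

Min-cut arcs: {(0,8), (1,8), (2,4), (6,4), (6,8)} (total capacity 41)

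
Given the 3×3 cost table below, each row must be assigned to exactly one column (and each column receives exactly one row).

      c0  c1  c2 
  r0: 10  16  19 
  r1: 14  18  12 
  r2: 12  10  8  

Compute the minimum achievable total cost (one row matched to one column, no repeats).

optimal assignment: row0→col0 (cost 10), row1→col2 (cost 12), row2→col1 (cost 10)
total = 10 + 12 + 10 = 32

Minimum assignment cost: 32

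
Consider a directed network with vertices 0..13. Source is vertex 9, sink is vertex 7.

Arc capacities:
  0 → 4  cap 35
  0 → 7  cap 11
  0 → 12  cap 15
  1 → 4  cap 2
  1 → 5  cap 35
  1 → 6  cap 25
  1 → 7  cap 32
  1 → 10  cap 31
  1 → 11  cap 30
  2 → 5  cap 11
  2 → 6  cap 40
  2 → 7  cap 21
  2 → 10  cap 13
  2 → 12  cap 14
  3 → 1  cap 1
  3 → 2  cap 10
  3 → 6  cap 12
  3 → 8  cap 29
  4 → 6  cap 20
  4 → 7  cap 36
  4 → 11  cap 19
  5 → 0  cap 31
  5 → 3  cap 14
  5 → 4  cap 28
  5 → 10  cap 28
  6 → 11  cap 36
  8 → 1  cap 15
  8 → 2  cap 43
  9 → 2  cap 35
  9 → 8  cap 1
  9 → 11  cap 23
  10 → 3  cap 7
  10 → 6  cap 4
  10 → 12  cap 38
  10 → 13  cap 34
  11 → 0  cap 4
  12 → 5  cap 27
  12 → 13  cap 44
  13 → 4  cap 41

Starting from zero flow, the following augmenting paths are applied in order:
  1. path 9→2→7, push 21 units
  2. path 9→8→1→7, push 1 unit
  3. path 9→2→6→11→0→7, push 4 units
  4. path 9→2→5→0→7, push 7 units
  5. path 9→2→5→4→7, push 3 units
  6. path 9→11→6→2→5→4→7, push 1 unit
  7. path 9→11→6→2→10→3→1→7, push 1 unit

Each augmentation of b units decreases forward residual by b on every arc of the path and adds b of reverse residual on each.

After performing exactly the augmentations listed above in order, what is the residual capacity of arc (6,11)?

after path 1 (9→2→7, push 21): res(6,11)=36
after path 2 (9→8→1→7, push 1): res(6,11)=36
after path 3 (9→2→6→11→0→7, push 4): res(6,11)=32
after path 4 (9→2→5→0→7, push 7): res(6,11)=32
after path 5 (9→2→5→4→7, push 3): res(6,11)=32
after path 6 (9→11→6→2→5→4→7, push 1): res(6,11)=33
after path 7 (9→11→6→2→10→3→1→7, push 1): res(6,11)=34

Residual capacity of (6,11): 34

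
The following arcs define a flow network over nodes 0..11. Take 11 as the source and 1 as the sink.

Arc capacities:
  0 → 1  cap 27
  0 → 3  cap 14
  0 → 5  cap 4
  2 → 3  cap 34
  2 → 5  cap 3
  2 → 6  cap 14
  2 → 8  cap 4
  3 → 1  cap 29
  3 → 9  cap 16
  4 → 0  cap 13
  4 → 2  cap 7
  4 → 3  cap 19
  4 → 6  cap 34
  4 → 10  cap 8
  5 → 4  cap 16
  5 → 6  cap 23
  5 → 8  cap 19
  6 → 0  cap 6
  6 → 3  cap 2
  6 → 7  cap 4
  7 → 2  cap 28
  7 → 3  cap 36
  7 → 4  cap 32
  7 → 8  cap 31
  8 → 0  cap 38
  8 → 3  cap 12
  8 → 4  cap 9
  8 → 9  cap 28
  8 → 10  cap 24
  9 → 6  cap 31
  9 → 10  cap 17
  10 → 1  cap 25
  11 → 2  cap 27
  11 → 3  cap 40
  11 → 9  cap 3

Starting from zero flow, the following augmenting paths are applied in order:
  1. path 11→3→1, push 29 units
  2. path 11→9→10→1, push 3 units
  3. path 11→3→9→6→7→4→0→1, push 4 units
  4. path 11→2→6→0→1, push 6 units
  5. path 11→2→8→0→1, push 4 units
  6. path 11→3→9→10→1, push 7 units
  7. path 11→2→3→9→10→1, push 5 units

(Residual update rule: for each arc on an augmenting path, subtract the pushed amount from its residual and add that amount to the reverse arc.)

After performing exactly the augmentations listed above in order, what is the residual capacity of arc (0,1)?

after path 1 (11→3→1, push 29): res(0,1)=27
after path 2 (11→9→10→1, push 3): res(0,1)=27
after path 3 (11→3→9→6→7→4→0→1, push 4): res(0,1)=23
after path 4 (11→2→6→0→1, push 6): res(0,1)=17
after path 5 (11→2→8→0→1, push 4): res(0,1)=13
after path 6 (11→3→9→10→1, push 7): res(0,1)=13
after path 7 (11→2→3→9→10→1, push 5): res(0,1)=13

Residual capacity of (0,1): 13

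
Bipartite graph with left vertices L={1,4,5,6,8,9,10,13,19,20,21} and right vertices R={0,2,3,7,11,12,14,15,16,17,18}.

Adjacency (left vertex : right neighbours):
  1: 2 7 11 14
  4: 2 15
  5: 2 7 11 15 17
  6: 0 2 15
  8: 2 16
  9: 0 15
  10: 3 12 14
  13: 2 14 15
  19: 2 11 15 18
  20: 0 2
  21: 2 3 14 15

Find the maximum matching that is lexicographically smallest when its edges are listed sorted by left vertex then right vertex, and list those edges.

|M| = 10 (so the lex-smallest maximum matching has 10 edges)
process left vertices in ascending order; for each, take the smallest-labelled available neighbour that still permits 10 edges overall, or leave it unmatched if none does
lex-smallest matching: {1-7, 4-2, 5-11, 6-0, 8-16, 9-15, 10-12, 13-14, 19-18, 21-3}

Lex-smallest maximum matching: {(1,7), (4,2), (5,11), (6,0), (8,16), (9,15), (10,12), (13,14), (19,18), (21,3)}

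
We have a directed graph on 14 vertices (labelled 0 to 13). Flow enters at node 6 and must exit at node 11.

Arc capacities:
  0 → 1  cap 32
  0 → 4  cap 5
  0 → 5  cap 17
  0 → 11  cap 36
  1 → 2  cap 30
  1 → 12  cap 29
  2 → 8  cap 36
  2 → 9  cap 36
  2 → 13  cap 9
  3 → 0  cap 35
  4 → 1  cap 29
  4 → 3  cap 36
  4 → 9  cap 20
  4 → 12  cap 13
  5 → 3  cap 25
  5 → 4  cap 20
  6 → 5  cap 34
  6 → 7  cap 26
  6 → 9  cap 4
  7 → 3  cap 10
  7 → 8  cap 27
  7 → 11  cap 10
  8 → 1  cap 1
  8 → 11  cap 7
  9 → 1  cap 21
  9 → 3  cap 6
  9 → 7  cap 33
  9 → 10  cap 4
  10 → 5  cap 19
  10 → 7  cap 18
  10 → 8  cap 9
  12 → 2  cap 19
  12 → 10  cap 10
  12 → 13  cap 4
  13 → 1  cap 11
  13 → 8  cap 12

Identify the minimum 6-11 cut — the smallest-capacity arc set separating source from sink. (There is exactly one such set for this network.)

augment #1: 6→7→11 push 10
augment #2: 6→7→8→11 push 7
augment #3: 6→5→3→0→11 push 25
augment #4: 6→7→3→0→11 push 9
augment #5: 6→9→3→0→11 push 1
max flow = 52; residual-reachable set from 6 gives S-side
cut edges (S→T): {(3,0), (7,11), (8,11)} total cap 52

Min-cut arcs: {(3,0), (7,11), (8,11)} (total capacity 52)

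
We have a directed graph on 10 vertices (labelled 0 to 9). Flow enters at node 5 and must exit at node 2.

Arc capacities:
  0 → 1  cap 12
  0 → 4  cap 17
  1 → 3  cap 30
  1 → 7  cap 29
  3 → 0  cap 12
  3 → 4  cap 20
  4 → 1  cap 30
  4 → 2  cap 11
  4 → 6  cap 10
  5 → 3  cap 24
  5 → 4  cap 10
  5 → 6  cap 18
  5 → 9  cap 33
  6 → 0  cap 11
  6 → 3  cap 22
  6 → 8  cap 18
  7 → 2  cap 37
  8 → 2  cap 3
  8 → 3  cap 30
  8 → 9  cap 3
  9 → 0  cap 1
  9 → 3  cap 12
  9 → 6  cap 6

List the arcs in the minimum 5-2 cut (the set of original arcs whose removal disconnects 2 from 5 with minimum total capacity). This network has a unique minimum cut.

augment #1: 5→4→2 push 10
augment #2: 5→3→4→2 push 1
augment #3: 5→6→8→2 push 3
augment #4: 5→3→0→1→7→2 push 12
augment #5: 5→3→4→1→7→2 push 11
augment #6: 5→6→0→4→1→7→2 push 6
max flow = 43; residual-reachable set from 5 gives S-side
cut edges (S→T): {(1,7), (4,2), (8,2)} total cap 43

Min-cut arcs: {(1,7), (4,2), (8,2)} (total capacity 43)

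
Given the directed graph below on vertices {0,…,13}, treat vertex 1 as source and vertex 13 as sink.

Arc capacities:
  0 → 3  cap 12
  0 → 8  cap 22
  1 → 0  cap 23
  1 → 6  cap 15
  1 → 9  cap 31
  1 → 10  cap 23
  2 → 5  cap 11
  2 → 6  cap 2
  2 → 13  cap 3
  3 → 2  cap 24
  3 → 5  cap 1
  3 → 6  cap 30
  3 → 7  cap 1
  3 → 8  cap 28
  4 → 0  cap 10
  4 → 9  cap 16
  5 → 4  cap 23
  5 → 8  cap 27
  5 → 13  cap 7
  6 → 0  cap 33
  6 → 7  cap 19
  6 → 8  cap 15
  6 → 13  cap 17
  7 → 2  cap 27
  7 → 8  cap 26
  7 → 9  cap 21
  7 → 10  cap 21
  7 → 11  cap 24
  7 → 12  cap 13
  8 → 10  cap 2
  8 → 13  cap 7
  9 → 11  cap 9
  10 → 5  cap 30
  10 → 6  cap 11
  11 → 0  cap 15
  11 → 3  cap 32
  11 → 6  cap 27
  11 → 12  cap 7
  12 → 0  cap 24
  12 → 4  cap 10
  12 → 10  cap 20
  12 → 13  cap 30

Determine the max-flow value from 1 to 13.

Maximum flow value: 54

augment #1: 1→6→13 bottleneck 15, total now 15
augment #2: 1→0→8→13 bottleneck 7, total now 22
augment #3: 1→10→5→13 bottleneck 7, total now 29
augment #4: 1→10→6→13 bottleneck 2, total now 31
augment #5: 1→0→3→2→13 bottleneck 3, total now 34
augment #6: 1→9→11→12→13 bottleneck 7, total now 41
augment #7: 1→0→3→7→12→13 bottleneck 1, total now 42
augment #8: 1→10→6→7→12→13 bottleneck 9, total now 51
augment #9: 1→0→3→6→7→12→13 bottleneck 3, total now 54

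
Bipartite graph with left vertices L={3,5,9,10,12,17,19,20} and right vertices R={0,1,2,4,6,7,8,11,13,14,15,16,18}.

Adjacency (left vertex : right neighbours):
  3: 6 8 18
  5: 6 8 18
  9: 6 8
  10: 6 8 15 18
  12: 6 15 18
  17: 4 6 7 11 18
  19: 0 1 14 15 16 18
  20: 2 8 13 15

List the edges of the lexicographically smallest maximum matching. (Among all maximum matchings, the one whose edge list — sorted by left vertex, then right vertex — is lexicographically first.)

|M| = 7 (so the lex-smallest maximum matching has 7 edges)
process left vertices in ascending order; for each, take the smallest-labelled available neighbour that still permits 7 edges overall, or leave it unmatched if none does
lex-smallest matching: {3-6, 5-8, 10-15, 12-18, 17-4, 19-0, 20-2}

Lex-smallest maximum matching: {(3,6), (5,8), (10,15), (12,18), (17,4), (19,0), (20,2)}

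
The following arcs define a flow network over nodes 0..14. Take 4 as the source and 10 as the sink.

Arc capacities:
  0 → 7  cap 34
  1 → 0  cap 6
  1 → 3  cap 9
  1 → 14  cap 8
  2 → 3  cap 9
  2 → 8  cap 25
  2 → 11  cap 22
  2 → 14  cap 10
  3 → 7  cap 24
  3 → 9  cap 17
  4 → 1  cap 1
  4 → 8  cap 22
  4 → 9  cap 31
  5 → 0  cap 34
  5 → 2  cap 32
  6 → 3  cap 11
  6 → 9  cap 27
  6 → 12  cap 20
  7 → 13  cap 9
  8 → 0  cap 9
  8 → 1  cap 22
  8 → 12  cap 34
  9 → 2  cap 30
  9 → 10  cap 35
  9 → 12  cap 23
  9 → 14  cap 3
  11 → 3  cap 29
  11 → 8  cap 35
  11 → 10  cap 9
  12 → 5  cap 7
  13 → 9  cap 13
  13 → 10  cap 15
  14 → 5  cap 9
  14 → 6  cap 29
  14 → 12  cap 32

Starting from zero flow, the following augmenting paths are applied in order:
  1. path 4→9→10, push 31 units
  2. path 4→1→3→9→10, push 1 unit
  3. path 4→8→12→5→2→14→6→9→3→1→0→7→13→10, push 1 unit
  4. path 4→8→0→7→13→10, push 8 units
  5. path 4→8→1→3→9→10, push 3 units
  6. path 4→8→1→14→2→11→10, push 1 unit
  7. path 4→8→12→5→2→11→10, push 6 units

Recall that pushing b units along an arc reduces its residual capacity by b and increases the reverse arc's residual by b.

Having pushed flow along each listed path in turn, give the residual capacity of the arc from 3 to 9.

after path 1 (4→9→10, push 31): res(3,9)=17
after path 2 (4→1→3→9→10, push 1): res(3,9)=16
after path 3 (4→8→12→5→2→14→6→9→3→1→0→7→13→10, push 1): res(3,9)=17
after path 4 (4→8→0→7→13→10, push 8): res(3,9)=17
after path 5 (4→8→1→3→9→10, push 3): res(3,9)=14
after path 6 (4→8→1→14→2→11→10, push 1): res(3,9)=14
after path 7 (4→8→12→5→2→11→10, push 6): res(3,9)=14

Residual capacity of (3,9): 14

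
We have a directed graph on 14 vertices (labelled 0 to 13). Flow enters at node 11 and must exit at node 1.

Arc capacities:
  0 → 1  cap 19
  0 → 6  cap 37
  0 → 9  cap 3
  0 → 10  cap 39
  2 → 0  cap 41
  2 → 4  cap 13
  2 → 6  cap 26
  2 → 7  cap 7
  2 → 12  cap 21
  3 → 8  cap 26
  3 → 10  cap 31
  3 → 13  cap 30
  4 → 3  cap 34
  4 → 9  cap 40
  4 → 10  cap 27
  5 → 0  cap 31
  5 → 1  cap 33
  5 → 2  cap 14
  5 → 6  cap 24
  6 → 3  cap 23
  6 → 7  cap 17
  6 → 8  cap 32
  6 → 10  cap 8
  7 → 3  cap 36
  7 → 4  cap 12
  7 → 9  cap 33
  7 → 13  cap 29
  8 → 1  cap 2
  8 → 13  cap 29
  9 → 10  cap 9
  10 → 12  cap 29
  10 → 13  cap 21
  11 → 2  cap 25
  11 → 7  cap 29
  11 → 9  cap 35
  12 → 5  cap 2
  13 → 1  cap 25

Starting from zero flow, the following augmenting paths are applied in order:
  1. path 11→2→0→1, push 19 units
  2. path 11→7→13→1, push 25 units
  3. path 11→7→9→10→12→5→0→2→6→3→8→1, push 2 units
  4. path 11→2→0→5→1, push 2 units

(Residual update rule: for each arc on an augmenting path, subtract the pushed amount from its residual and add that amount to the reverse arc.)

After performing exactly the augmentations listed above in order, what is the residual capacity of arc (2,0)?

Residual capacity of (2,0): 22

after path 1 (11→2→0→1, push 19): res(2,0)=22
after path 2 (11→7→13→1, push 25): res(2,0)=22
after path 3 (11→7→9→10→12→5→0→2→6→3→8→1, push 2): res(2,0)=24
after path 4 (11→2→0→5→1, push 2): res(2,0)=22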